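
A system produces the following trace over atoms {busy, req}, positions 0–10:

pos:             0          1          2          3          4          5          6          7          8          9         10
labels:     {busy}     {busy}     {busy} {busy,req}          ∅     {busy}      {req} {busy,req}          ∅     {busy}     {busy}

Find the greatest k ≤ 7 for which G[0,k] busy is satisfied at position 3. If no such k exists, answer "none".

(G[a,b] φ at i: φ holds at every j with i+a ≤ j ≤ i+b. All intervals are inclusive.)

0

busy must hold from j=3 onward; find where it first fails.
  j=3: holds
  j=4: fails
Holds on [3,3], so largest k = 0.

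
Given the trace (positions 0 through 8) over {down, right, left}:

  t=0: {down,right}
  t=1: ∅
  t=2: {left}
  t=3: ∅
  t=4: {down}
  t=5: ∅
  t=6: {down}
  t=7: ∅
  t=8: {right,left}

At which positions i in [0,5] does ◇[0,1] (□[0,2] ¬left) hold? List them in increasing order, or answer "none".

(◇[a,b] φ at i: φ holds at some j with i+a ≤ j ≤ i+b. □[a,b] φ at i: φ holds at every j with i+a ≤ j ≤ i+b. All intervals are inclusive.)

Evaluate at each i in [0,5]:
  i=0: ✗ (none in [0,1])
  i=1: ✗ (none in [1,2])
  i=2: ✓ (witness j=3)
  i=3: ✓ (witness j=3)
  i=4: ✓ (witness j=4)
  i=5: ✓ (witness j=5)

2, 3, 4, 5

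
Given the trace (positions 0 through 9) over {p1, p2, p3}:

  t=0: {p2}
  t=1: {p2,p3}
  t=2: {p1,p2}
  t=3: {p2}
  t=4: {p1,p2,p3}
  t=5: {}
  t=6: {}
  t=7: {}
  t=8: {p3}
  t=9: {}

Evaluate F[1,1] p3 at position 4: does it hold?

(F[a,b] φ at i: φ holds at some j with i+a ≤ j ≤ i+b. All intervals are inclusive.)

Check p3 at each j in [5,5]:
  j=5: false
No position in the window satisfies it → formula fails.

No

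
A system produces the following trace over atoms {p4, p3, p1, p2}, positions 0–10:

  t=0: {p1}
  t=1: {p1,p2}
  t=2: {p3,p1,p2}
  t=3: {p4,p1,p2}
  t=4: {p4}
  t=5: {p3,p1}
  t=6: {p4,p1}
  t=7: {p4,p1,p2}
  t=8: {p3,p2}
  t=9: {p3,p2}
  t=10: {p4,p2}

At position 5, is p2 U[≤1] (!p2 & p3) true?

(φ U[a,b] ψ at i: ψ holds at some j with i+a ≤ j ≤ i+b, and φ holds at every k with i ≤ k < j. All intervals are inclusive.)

Need some j in [5,6] with (!p2 & p3), and p2 at every k in [5,j-1].
  j=5: (!p2 & p3) holds; no prefix to check → satisfied.

True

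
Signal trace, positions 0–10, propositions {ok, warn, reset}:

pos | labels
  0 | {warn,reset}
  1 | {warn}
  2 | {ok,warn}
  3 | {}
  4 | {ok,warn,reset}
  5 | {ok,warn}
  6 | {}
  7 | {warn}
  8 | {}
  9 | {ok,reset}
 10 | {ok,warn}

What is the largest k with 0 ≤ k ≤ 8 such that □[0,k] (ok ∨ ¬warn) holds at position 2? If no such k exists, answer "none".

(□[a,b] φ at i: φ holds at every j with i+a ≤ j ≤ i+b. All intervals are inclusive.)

4

(ok ∨ ¬warn) must hold from j=2 onward; find where it first fails.
  j=2: holds
  j=3: holds
  j=4: holds
  j=5: holds
  j=6: holds
  j=7: fails
Holds on [2,6], so largest k = 4.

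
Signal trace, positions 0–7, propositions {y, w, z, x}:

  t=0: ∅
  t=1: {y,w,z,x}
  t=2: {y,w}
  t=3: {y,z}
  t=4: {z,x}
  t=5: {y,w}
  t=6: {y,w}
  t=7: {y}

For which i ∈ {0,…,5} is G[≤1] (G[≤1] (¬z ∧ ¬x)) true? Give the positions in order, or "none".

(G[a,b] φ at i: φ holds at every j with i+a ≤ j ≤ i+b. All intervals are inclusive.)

5

Evaluate at each i in [0,5]:
  i=0: ✗ (fails at j=0)
  i=1: ✗ (fails at j=1)
  i=2: ✗ (fails at j=2)
  i=3: ✗ (fails at j=3)
  i=4: ✗ (fails at j=4)
  i=5: ✓ (all of [5,6])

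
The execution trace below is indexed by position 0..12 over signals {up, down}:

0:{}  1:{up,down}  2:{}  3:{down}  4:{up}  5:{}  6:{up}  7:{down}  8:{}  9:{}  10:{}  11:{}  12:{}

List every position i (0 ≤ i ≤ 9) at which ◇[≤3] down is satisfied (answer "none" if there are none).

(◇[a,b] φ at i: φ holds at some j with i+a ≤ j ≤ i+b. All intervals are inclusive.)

Evaluate at each i in [0,9]:
  i=0: ✓ (witness j=1)
  i=1: ✓ (witness j=1)
  i=2: ✓ (witness j=3)
  i=3: ✓ (witness j=3)
  i=4: ✓ (witness j=7)
  i=5: ✓ (witness j=7)
  i=6: ✓ (witness j=7)
  i=7: ✓ (witness j=7)
  i=8: ✗ (none in [8,11])
  i=9: ✗ (none in [9,12])

0, 1, 2, 3, 4, 5, 6, 7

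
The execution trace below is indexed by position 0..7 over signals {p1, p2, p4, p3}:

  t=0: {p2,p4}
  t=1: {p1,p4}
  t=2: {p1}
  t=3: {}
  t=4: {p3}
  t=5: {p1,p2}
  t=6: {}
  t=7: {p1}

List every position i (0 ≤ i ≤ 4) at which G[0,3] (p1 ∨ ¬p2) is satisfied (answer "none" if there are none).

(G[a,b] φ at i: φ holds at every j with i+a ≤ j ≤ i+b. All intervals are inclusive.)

1, 2, 3, 4

Evaluate at each i in [0,4]:
  i=0: ✗ (fails at j=0)
  i=1: ✓ (all of [1,4])
  i=2: ✓ (all of [2,5])
  i=3: ✓ (all of [3,6])
  i=4: ✓ (all of [4,7])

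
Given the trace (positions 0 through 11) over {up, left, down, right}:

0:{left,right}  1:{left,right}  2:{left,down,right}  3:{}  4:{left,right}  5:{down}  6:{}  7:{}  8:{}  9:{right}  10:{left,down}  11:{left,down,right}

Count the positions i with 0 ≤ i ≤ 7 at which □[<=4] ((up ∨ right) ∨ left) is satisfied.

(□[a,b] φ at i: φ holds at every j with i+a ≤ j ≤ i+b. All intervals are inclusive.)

Evaluate at each i in [0,7]:
  i=0: ✗ (fails at j=3)
  i=1: ✗ (fails at j=3)
  i=2: ✗ (fails at j=3)
  i=3: ✗ (fails at j=3)
  i=4: ✗ (fails at j=5)
  i=5: ✗ (fails at j=5)
  i=6: ✗ (fails at j=6)
  i=7: ✗ (fails at j=7)
Positions where it holds: {} → 0.

0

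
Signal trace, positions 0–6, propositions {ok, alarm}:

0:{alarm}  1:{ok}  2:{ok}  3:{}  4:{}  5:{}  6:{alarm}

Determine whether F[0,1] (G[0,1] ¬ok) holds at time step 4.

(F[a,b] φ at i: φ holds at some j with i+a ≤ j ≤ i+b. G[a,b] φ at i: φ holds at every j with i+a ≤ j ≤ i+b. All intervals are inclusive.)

True

Check G[0,1] ¬ok at each j in [4,5]:
  j=4: holds on [4,5]
  j=5: holds on [5,6]
Found at j=4 → formula holds.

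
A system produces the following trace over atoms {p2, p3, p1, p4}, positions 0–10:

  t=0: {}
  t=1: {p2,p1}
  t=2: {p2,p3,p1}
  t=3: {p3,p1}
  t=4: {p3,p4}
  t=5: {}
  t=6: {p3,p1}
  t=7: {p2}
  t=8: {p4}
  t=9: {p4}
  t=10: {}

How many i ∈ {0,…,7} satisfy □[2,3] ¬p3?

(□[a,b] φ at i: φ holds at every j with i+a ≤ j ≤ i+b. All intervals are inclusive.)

Evaluate at each i in [0,7]:
  i=0: ✗ (fails at j=2)
  i=1: ✗ (fails at j=3)
  i=2: ✗ (fails at j=4)
  i=3: ✗ (fails at j=6)
  i=4: ✗ (fails at j=6)
  i=5: ✓ (all of [7,8])
  i=6: ✓ (all of [8,9])
  i=7: ✓ (all of [9,10])
Positions where it holds: {5, 6, 7} → 3.

3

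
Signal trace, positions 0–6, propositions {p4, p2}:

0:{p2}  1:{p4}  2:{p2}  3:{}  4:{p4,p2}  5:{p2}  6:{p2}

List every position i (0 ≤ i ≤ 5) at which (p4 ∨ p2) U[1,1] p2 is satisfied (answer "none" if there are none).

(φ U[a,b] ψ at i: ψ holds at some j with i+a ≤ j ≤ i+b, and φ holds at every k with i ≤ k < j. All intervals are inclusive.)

1, 4, 5

Evaluate at each i in [0,5]:
  i=0: ✗ (no rhs in [1,1])
  i=1: ✓ (rhs at j=2; lhs holds on [1,1])
  i=2: ✗ (no rhs in [3,3])
  i=3: ✗ (lhs fails at k=3 before rhs at j=4)
  i=4: ✓ (rhs at j=5; lhs holds on [4,4])
  i=5: ✓ (rhs at j=6; lhs holds on [5,5])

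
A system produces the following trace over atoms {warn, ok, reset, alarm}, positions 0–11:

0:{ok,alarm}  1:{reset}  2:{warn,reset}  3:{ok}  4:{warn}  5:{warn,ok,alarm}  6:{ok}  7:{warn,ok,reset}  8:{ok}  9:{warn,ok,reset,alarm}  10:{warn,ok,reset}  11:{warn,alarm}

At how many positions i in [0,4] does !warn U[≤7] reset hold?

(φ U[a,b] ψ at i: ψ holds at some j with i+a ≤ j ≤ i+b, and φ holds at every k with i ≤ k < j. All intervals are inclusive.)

Evaluate at each i in [0,4]:
  i=0: ✓ (rhs at j=1; lhs holds on [0,0])
  i=1: ✓ (rhs at j=1)
  i=2: ✓ (rhs at j=2)
  i=3: ✗ (lhs fails at k=4 before rhs at j=7)
  i=4: ✗ (lhs fails at k=4 before rhs at j=7)
Positions where it holds: {0, 1, 2} → 3.

3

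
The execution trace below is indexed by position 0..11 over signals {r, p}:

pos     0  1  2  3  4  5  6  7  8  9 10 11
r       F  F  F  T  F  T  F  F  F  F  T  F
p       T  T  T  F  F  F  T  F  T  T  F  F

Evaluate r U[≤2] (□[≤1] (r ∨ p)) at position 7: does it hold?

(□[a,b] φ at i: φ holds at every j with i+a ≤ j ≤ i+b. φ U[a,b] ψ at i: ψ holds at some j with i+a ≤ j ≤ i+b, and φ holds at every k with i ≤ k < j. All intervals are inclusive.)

No

Need some j in [7,9] with □[≤1] (r ∨ p), and r at every k in [7,j-1].
  j=7: □[≤1] (r ∨ p) — fails at 7.
  j=8: □[≤1] (r ∨ p) holds, but r fails at k=7 → not this j.
  j=9: □[≤1] (r ∨ p) holds, but r fails at k=7 → not this j.
No j in the window works → until fails.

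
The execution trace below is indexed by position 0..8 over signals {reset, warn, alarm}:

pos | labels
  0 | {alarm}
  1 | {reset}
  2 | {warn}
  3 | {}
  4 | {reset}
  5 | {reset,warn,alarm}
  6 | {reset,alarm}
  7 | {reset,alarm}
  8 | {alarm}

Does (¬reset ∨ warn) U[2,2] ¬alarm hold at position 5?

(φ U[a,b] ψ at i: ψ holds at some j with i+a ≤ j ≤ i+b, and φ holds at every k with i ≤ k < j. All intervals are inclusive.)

Need some j in [7,7] with ¬alarm, and (¬reset ∨ warn) at every k in [5,j-1].
  j=7: ¬alarm false.
No j in the window works → until fails.

Does not hold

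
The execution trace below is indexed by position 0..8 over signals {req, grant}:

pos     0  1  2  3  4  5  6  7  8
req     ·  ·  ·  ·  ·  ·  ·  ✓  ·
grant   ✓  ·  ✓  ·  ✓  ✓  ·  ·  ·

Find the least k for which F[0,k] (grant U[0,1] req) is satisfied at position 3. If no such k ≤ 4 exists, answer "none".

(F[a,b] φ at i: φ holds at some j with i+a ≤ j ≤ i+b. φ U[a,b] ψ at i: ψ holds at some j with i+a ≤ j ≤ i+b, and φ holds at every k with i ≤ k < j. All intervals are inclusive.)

4

Scan j = 3,4,… for (grant U[0,1] req):
  j=3: fails
  j=4: fails
  j=5: fails
  j=6: fails
  j=7: holds
First hit at j=7, so smallest k = 7-3 = 4.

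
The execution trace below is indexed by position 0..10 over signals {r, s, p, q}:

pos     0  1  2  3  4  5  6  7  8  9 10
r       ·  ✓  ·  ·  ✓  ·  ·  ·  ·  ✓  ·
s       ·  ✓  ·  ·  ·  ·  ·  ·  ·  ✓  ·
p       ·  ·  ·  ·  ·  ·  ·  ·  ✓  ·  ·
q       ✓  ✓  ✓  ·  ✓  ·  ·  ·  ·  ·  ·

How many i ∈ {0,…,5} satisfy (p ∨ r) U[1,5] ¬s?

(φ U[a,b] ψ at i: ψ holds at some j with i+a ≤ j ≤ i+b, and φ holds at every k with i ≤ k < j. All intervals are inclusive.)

2

Evaluate at each i in [0,5]:
  i=0: ✗ (lhs fails at k=0 before rhs at j=2)
  i=1: ✓ (rhs at j=2; lhs holds on [1,1])
  i=2: ✗ (lhs fails at k=2 before rhs at j=3)
  i=3: ✗ (lhs fails at k=3 before rhs at j=4)
  i=4: ✓ (rhs at j=5; lhs holds on [4,4])
  i=5: ✗ (lhs fails at k=5 before rhs at j=6)
Positions where it holds: {1, 4} → 2.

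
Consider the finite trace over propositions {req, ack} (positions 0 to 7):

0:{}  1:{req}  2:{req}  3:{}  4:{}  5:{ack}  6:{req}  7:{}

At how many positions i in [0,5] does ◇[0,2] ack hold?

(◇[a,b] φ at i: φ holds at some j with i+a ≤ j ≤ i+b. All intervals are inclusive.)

3

Evaluate at each i in [0,5]:
  i=0: ✗ (none in [0,2])
  i=1: ✗ (none in [1,3])
  i=2: ✗ (none in [2,4])
  i=3: ✓ (witness j=5)
  i=4: ✓ (witness j=5)
  i=5: ✓ (witness j=5)
Positions where it holds: {3, 4, 5} → 3.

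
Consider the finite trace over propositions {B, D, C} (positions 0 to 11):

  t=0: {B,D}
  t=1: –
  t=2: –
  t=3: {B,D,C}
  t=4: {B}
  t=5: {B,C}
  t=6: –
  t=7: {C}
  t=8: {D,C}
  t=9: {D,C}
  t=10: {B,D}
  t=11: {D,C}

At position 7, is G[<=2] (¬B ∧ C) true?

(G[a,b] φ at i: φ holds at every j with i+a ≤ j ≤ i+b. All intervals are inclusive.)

True

Check (¬B ∧ C) at every j in [7,9]:
  j=7: true
  j=8: true
  j=9: true
All positions satisfy it → formula holds.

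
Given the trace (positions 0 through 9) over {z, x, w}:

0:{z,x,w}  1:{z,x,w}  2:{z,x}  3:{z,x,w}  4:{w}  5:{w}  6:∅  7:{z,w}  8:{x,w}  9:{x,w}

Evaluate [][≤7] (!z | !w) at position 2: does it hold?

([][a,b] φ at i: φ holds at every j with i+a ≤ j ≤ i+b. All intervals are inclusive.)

Does not hold

Check (!z | !w) at every j in [2,9]:
  j=2: true
  j=3: false
  j=4: true
  j=5: true
  j=6: true
  j=7: false
  j=8: true
  j=9: true
Fails at j=3 → formula fails.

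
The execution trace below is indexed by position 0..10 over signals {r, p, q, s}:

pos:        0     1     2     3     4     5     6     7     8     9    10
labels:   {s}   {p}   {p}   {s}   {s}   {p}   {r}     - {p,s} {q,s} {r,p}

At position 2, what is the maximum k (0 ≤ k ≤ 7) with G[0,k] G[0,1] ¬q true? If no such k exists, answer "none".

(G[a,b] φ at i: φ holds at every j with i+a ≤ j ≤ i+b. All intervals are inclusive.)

G[0,1] ¬q must hold from j=2 onward; find where it first fails.
  j=2: holds
  j=3: holds
  j=4: holds
  j=5: holds
  j=6: holds
  j=7: holds
  j=8: fails
Holds on [2,7], so largest k = 5.

5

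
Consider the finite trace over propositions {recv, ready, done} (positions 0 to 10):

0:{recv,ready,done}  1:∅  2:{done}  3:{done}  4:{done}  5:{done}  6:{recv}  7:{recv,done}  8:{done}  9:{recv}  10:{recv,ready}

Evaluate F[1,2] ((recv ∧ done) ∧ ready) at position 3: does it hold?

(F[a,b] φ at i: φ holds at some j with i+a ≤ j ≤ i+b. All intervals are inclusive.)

Does not hold

Check ((recv ∧ done) ∧ ready) at each j in [4,5]:
  j=4: false
  j=5: false
No position in the window satisfies it → formula fails.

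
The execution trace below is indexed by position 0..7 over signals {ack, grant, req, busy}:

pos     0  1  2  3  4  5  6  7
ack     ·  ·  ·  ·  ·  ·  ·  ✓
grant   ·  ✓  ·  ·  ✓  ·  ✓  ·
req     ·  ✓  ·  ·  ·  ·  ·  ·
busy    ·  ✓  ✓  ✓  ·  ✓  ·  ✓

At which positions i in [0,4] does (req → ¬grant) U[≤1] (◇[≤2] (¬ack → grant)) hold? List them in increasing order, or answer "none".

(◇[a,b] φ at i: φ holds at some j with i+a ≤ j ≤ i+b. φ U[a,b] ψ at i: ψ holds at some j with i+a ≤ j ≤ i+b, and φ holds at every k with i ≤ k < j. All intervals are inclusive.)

Evaluate at each i in [0,4]:
  i=0: ✓ (rhs at j=0)
  i=1: ✓ (rhs at j=1)
  i=2: ✓ (rhs at j=2)
  i=3: ✓ (rhs at j=3)
  i=4: ✓ (rhs at j=4)

0, 1, 2, 3, 4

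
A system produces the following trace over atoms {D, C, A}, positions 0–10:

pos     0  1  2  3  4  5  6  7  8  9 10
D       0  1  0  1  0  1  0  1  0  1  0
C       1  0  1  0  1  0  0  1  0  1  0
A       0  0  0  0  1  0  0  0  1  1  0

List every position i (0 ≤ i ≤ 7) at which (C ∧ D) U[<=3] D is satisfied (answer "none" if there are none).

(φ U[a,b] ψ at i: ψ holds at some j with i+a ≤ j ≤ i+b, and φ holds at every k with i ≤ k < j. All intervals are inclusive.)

Evaluate at each i in [0,7]:
  i=0: ✗ (lhs fails at k=0 before rhs at j=1)
  i=1: ✓ (rhs at j=1)
  i=2: ✗ (lhs fails at k=2 before rhs at j=3)
  i=3: ✓ (rhs at j=3)
  i=4: ✗ (lhs fails at k=4 before rhs at j=5)
  i=5: ✓ (rhs at j=5)
  i=6: ✗ (lhs fails at k=6 before rhs at j=7)
  i=7: ✓ (rhs at j=7)

1, 3, 5, 7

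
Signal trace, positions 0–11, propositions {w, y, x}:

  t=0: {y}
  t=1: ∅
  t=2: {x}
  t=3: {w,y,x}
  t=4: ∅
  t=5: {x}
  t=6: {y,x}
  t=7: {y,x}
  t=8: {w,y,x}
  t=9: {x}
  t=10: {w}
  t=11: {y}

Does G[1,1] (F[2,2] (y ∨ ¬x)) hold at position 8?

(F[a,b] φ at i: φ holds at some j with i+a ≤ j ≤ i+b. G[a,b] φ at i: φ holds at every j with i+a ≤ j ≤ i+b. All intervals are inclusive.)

Check F[2,2] (y ∨ ¬x) at every j in [9,9]:
  j=9: holds (witness at 11)
All positions satisfy it → formula holds.

Yes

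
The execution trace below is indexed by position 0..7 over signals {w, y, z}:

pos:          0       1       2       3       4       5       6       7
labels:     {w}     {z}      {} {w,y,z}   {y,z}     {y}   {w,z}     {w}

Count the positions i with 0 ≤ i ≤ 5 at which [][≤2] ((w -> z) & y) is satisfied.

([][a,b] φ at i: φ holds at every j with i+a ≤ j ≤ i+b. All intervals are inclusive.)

Evaluate at each i in [0,5]:
  i=0: ✗ (fails at j=0)
  i=1: ✗ (fails at j=1)
  i=2: ✗ (fails at j=2)
  i=3: ✓ (all of [3,5])
  i=4: ✗ (fails at j=6)
  i=5: ✗ (fails at j=6)
Positions where it holds: {3} → 1.

1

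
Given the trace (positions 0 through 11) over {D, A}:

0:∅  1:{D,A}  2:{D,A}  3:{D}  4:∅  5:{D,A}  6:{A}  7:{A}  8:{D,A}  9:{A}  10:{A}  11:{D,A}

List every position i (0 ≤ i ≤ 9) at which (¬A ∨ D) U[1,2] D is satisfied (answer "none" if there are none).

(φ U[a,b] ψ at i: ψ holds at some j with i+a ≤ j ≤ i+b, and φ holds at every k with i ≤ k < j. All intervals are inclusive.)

0, 1, 2, 3, 4

Evaluate at each i in [0,9]:
  i=0: ✓ (rhs at j=1; lhs holds on [0,0])
  i=1: ✓ (rhs at j=2; lhs holds on [1,1])
  i=2: ✓ (rhs at j=3; lhs holds on [2,2])
  i=3: ✓ (rhs at j=5; lhs holds on [3,4])
  i=4: ✓ (rhs at j=5; lhs holds on [4,4])
  i=5: ✗ (no rhs in [6,7])
  i=6: ✗ (lhs fails at k=6 before rhs at j=8)
  i=7: ✗ (lhs fails at k=7 before rhs at j=8)
  i=8: ✗ (no rhs in [9,10])
  i=9: ✗ (lhs fails at k=9 before rhs at j=11)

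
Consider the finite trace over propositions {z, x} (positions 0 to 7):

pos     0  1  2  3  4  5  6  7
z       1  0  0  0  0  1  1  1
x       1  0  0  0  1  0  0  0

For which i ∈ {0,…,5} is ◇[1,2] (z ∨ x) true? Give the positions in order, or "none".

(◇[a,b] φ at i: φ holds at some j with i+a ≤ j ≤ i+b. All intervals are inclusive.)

2, 3, 4, 5

Evaluate at each i in [0,5]:
  i=0: ✗ (none in [1,2])
  i=1: ✗ (none in [2,3])
  i=2: ✓ (witness j=4)
  i=3: ✓ (witness j=4)
  i=4: ✓ (witness j=5)
  i=5: ✓ (witness j=6)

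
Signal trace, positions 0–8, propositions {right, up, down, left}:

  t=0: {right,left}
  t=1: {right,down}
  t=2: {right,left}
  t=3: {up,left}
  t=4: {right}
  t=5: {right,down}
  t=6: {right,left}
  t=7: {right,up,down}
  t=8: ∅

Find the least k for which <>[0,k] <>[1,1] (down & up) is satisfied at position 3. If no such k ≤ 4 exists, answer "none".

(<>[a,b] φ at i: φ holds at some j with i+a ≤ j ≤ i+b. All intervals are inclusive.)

Scan j = 3,4,… for <>[1,1] (down & up):
  j=3: fails
  j=4: fails
  j=5: fails
  j=6: holds
First hit at j=6, so smallest k = 6-3 = 3.

3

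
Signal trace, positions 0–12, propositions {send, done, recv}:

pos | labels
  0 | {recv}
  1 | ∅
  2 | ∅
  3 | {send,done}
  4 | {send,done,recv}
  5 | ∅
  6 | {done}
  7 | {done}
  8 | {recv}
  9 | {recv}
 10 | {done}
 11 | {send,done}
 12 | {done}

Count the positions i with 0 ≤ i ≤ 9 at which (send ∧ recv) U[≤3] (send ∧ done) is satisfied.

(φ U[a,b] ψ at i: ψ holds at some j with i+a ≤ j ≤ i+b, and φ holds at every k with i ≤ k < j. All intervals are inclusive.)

2

Evaluate at each i in [0,9]:
  i=0: ✗ (lhs fails at k=0 before rhs at j=3)
  i=1: ✗ (lhs fails at k=1 before rhs at j=3)
  i=2: ✗ (lhs fails at k=2 before rhs at j=3)
  i=3: ✓ (rhs at j=3)
  i=4: ✓ (rhs at j=4)
  i=5: ✗ (no rhs in [5,8])
  i=6: ✗ (no rhs in [6,9])
  i=7: ✗ (no rhs in [7,10])
  i=8: ✗ (lhs fails at k=8 before rhs at j=11)
  i=9: ✗ (lhs fails at k=9 before rhs at j=11)
Positions where it holds: {3, 4} → 2.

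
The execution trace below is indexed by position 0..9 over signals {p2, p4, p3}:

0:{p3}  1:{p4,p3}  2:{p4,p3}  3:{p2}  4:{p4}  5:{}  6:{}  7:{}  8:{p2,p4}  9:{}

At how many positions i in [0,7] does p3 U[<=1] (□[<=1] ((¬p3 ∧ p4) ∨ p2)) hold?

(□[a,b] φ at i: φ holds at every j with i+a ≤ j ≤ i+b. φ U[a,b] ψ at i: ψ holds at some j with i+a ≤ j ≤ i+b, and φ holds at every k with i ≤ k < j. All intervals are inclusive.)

Evaluate at each i in [0,7]:
  i=0: ✗ (no rhs in [0,1])
  i=1: ✗ (no rhs in [1,2])
  i=2: ✓ (rhs at j=3; lhs holds on [2,2])
  i=3: ✓ (rhs at j=3)
  i=4: ✗ (no rhs in [4,5])
  i=5: ✗ (no rhs in [5,6])
  i=6: ✗ (no rhs in [6,7])
  i=7: ✗ (no rhs in [7,8])
Positions where it holds: {2, 3} → 2.

2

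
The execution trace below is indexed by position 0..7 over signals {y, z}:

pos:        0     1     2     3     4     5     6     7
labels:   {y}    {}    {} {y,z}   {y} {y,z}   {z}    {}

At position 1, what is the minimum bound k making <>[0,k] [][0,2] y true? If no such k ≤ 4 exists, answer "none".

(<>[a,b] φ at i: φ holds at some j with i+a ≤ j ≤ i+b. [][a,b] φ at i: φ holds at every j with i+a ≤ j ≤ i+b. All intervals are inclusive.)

Scan j = 1,2,… for [][0,2] y:
  j=1: fails
  j=2: fails
  j=3: holds
First hit at j=3, so smallest k = 3-1 = 2.

2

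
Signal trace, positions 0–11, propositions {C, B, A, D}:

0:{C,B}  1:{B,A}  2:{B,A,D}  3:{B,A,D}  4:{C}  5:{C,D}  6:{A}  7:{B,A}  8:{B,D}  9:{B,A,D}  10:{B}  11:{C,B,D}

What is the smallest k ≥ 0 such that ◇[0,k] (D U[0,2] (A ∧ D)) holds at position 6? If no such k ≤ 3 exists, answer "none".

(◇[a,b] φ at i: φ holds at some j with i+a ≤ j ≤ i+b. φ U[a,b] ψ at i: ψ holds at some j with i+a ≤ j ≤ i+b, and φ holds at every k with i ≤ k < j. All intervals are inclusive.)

2

Scan j = 6,7,… for (D U[0,2] (A ∧ D)):
  j=6: fails
  j=7: fails
  j=8: holds
First hit at j=8, so smallest k = 8-6 = 2.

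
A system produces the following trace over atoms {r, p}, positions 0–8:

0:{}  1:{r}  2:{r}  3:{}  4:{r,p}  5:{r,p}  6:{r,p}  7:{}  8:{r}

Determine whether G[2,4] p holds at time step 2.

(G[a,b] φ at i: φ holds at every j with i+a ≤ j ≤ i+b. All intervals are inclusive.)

Check p at every j in [4,6]:
  j=4: true
  j=5: true
  j=6: true
All positions satisfy it → formula holds.

Holds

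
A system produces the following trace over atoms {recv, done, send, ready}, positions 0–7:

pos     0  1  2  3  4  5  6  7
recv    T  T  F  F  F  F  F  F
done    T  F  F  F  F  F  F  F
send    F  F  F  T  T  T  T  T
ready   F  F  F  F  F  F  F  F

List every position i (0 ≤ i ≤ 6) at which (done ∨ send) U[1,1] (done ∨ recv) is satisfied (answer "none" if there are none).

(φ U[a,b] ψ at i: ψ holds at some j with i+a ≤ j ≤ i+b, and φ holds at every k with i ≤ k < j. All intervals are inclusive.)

Evaluate at each i in [0,6]:
  i=0: ✓ (rhs at j=1; lhs holds on [0,0])
  i=1: ✗ (no rhs in [2,2])
  i=2: ✗ (no rhs in [3,3])
  i=3: ✗ (no rhs in [4,4])
  i=4: ✗ (no rhs in [5,5])
  i=5: ✗ (no rhs in [6,6])
  i=6: ✗ (no rhs in [7,7])

0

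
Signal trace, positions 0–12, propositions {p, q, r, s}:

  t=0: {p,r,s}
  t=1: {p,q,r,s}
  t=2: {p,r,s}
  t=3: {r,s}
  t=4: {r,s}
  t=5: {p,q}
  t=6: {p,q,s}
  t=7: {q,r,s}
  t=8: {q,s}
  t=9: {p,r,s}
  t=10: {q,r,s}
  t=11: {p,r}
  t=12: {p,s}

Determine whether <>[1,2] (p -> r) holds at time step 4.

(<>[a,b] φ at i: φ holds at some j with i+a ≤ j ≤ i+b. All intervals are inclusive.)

No

Check (p -> r) at each j in [5,6]:
  j=5: false
  j=6: false
No position in the window satisfies it → formula fails.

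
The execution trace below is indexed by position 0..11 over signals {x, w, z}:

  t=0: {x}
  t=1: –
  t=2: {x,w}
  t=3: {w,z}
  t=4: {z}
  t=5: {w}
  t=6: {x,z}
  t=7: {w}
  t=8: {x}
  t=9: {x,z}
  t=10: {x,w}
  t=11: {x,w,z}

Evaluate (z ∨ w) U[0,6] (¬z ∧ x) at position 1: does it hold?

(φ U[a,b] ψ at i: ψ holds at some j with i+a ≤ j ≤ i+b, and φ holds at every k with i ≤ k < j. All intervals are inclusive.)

No

Need some j in [1,7] with (¬z ∧ x), and (z ∨ w) at every k in [1,j-1].
  j=1: (¬z ∧ x) false.
  j=2: (¬z ∧ x) holds, but (z ∨ w) fails at k=1 → not this j.
  j=3: (¬z ∧ x) false.
  j=4: (¬z ∧ x) false.
  j=5: (¬z ∧ x) false.
  j=6: (¬z ∧ x) false.
  j=7: (¬z ∧ x) false.
No j in the window works → until fails.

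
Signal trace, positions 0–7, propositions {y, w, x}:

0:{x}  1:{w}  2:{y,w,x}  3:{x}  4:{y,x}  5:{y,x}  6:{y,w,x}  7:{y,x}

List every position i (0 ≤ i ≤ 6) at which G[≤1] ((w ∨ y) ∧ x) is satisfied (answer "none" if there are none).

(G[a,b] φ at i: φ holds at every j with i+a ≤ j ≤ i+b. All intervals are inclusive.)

4, 5, 6

Evaluate at each i in [0,6]:
  i=0: ✗ (fails at j=0)
  i=1: ✗ (fails at j=1)
  i=2: ✗ (fails at j=3)
  i=3: ✗ (fails at j=3)
  i=4: ✓ (all of [4,5])
  i=5: ✓ (all of [5,6])
  i=6: ✓ (all of [6,7])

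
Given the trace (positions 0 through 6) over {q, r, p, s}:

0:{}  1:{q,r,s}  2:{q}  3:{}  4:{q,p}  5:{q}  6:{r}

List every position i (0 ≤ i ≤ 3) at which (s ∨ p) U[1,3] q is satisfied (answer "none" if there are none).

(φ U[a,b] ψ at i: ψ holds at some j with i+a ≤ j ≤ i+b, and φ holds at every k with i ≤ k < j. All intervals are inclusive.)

Evaluate at each i in [0,3]:
  i=0: ✗ (lhs fails at k=0 before rhs at j=1)
  i=1: ✓ (rhs at j=2; lhs holds on [1,1])
  i=2: ✗ (lhs fails at k=2 before rhs at j=4)
  i=3: ✗ (lhs fails at k=3 before rhs at j=4)

1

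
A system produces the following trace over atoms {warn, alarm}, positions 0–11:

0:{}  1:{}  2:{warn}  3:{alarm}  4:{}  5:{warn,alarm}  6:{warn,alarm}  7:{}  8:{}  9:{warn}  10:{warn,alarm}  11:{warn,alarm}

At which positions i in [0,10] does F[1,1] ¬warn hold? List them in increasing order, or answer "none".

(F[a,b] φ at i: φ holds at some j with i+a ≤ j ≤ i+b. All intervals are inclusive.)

0, 2, 3, 6, 7

Evaluate at each i in [0,10]:
  i=0: ✓ (witness j=1)
  i=1: ✗ (none in [2,2])
  i=2: ✓ (witness j=3)
  i=3: ✓ (witness j=4)
  i=4: ✗ (none in [5,5])
  i=5: ✗ (none in [6,6])
  i=6: ✓ (witness j=7)
  i=7: ✓ (witness j=8)
  i=8: ✗ (none in [9,9])
  i=9: ✗ (none in [10,10])
  i=10: ✗ (none in [11,11])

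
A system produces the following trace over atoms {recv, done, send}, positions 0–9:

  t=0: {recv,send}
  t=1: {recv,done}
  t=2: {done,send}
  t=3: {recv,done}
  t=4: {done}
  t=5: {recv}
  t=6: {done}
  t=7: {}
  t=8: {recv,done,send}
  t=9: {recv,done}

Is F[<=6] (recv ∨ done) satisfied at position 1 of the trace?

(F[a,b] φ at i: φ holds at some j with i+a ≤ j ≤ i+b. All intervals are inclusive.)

Holds

Check (recv ∨ done) at each j in [1,7]:
  j=1: true
  j=2: true
  j=3: true
  j=4: true
  j=5: true
  j=6: true
  j=7: false
Found at j=1 → formula holds.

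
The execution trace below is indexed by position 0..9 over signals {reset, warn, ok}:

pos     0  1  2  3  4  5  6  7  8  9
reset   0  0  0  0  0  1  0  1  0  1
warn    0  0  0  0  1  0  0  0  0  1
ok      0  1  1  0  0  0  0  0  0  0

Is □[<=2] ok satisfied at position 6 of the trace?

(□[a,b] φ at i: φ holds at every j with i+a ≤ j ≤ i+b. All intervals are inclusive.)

No

Check ok at every j in [6,8]:
  j=6: false
  j=7: false
  j=8: false
Fails at j=6 → formula fails.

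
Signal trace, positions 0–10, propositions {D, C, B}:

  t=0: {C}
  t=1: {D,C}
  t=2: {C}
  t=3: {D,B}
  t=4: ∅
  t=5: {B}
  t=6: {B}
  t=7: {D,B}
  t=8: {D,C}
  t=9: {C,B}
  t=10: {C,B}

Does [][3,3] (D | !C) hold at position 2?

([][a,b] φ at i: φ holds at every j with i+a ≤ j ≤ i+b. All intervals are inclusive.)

Holds

Check (D | !C) at every j in [5,5]:
  j=5: true
All positions satisfy it → formula holds.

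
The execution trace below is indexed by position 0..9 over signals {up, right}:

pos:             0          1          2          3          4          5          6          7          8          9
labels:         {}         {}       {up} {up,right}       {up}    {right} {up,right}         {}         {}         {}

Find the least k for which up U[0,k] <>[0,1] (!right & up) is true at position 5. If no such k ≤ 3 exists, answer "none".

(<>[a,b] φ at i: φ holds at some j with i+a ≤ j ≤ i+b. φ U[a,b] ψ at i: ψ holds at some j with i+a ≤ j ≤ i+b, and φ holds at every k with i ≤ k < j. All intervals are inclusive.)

none

Need earliest j ≥ 5 with <>[0,1] (!right & up), and up at every k in [5,j-1].
  j=5: rhs fails.
  j=6: rhs fails.
  j=7: rhs fails.
  j=8: rhs fails.
No witness within the range → none.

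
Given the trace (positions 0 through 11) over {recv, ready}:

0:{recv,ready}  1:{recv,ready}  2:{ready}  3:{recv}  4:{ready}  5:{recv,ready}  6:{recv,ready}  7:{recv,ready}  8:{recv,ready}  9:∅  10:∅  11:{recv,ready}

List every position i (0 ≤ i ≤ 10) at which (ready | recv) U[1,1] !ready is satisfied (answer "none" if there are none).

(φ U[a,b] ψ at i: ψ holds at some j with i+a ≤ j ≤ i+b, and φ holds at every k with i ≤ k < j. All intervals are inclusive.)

Evaluate at each i in [0,10]:
  i=0: ✗ (no rhs in [1,1])
  i=1: ✗ (no rhs in [2,2])
  i=2: ✓ (rhs at j=3; lhs holds on [2,2])
  i=3: ✗ (no rhs in [4,4])
  i=4: ✗ (no rhs in [5,5])
  i=5: ✗ (no rhs in [6,6])
  i=6: ✗ (no rhs in [7,7])
  i=7: ✗ (no rhs in [8,8])
  i=8: ✓ (rhs at j=9; lhs holds on [8,8])
  i=9: ✗ (lhs fails at k=9 before rhs at j=10)
  i=10: ✗ (no rhs in [11,11])

2, 8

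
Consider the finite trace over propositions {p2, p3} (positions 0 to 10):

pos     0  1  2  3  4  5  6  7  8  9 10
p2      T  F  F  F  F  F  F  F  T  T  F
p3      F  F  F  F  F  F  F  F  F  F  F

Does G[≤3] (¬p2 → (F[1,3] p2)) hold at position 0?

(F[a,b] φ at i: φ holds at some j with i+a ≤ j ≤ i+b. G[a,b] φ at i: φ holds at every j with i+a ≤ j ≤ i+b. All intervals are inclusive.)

False

Check (¬p2 → (F[1,3] p2)) at every j in [0,3]:
  j=0: antecedent false → ✓
  j=1: antecedent true; consequent fails (none in [2,4]) → ✗
  j=2: antecedent true; consequent fails (none in [3,5]) → ✗
  j=3: antecedent true; consequent fails (none in [4,6]) → ✗
Fails at j=1 → formula fails.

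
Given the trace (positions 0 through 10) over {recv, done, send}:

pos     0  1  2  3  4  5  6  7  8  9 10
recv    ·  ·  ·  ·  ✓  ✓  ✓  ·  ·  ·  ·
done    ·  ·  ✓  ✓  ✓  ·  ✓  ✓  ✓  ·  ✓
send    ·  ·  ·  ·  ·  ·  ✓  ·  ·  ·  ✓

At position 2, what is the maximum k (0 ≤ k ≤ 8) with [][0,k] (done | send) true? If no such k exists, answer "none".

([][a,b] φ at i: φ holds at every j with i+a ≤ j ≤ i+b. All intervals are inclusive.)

2

(done | send) must hold from j=2 onward; find where it first fails.
  j=2: holds
  j=3: holds
  j=4: holds
  j=5: fails
Holds on [2,4], so largest k = 2.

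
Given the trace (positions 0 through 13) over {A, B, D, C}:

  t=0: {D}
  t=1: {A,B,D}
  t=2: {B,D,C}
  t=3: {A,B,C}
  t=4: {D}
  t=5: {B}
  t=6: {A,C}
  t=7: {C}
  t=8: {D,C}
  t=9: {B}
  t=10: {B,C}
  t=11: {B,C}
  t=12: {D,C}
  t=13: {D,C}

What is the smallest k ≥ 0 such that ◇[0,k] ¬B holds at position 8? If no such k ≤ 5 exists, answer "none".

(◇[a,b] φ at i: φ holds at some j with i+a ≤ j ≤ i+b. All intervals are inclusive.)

0

Scan j = 8,9,… for ¬B:
  j=8: holds
First hit at j=8, so smallest k = 8-8 = 0.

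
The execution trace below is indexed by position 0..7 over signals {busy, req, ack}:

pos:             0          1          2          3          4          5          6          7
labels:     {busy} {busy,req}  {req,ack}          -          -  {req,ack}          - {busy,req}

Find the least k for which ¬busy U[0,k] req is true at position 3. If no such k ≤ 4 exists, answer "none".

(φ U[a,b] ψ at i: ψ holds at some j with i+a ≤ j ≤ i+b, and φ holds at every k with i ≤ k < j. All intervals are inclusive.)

2

Need earliest j ≥ 3 with req, and ¬busy at every k in [3,j-1].
  j=3: rhs fails.
  j=4: rhs fails.
  j=5: rhs holds; lhs holds on [3,4]. k = 2.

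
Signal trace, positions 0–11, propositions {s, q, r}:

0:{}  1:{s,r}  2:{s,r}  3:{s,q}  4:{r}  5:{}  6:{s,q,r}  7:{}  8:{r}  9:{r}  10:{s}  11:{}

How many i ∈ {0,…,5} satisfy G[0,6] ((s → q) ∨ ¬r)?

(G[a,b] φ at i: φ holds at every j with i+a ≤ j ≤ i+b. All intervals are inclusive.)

3

Evaluate at each i in [0,5]:
  i=0: ✗ (fails at j=1)
  i=1: ✗ (fails at j=1)
  i=2: ✗ (fails at j=2)
  i=3: ✓ (all of [3,9])
  i=4: ✓ (all of [4,10])
  i=5: ✓ (all of [5,11])
Positions where it holds: {3, 4, 5} → 3.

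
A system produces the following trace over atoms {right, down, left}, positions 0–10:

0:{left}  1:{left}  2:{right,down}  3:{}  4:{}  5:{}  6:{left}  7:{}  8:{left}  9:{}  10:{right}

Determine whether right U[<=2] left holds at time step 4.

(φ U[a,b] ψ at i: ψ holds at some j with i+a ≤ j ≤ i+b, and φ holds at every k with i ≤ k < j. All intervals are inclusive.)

Does not hold

Need some j in [4,6] with left, and right at every k in [4,j-1].
  j=4: left false.
  j=5: left false.
  j=6: left holds, but right fails at k=4 → not this j.
No j in the window works → until fails.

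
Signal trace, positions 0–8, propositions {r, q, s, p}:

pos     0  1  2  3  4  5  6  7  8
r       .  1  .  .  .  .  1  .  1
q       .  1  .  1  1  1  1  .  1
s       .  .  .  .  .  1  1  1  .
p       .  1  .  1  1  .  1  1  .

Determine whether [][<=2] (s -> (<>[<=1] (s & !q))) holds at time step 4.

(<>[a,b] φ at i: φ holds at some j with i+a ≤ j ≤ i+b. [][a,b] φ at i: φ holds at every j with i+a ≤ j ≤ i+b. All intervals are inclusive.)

Check (s -> (<>[<=1] (s & !q))) at every j in [4,6]:
  j=4: antecedent false → ✓
  j=5: antecedent true; consequent fails (none in [5,6]) → ✗
  j=6: antecedent true; consequent holds (witness at 7) → ✓
Fails at j=5 → formula fails.

False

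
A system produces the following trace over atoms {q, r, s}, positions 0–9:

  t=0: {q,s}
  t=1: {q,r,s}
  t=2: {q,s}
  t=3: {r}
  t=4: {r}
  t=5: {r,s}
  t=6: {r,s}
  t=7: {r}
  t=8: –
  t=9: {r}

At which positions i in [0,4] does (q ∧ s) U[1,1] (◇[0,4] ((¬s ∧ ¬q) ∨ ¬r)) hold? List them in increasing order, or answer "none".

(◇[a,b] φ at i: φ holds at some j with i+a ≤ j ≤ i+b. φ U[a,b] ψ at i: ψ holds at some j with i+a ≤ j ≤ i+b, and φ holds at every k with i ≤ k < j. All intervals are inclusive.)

0, 1, 2

Evaluate at each i in [0,4]:
  i=0: ✓ (rhs at j=1; lhs holds on [0,0])
  i=1: ✓ (rhs at j=2; lhs holds on [1,1])
  i=2: ✓ (rhs at j=3; lhs holds on [2,2])
  i=3: ✗ (lhs fails at k=3 before rhs at j=4)
  i=4: ✗ (lhs fails at k=4 before rhs at j=5)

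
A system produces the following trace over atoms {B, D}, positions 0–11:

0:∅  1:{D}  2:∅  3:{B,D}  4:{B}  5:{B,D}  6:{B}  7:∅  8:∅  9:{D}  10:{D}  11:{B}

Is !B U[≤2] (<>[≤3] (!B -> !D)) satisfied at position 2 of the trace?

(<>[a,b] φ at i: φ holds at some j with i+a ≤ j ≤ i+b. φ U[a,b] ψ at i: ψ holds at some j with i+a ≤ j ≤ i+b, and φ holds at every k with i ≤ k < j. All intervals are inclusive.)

Holds

Need some j in [2,4] with <>[≤3] (!B -> !D), and !B at every k in [2,j-1].
  j=2: <>[≤3] (!B -> !D) holds; no prefix to check → satisfied.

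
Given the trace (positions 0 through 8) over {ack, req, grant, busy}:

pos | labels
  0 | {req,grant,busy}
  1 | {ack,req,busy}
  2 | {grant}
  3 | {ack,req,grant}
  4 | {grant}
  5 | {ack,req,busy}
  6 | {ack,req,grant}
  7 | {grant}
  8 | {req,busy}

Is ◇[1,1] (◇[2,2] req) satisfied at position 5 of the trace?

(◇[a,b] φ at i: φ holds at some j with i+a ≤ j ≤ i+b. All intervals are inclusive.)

Holds

Check ◇[2,2] req at each j in [6,6]:
  j=6: holds (witness at 8)
Found at j=6 → formula holds.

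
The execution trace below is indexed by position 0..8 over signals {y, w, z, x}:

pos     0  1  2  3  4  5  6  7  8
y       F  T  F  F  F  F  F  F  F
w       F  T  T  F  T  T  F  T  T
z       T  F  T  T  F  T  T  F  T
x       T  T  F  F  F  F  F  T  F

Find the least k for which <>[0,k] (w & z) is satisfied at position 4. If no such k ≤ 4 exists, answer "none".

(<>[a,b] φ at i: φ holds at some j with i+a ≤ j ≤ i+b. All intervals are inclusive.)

1

Scan j = 4,5,… for (w & z):
  j=4: fails
  j=5: holds
First hit at j=5, so smallest k = 5-4 = 1.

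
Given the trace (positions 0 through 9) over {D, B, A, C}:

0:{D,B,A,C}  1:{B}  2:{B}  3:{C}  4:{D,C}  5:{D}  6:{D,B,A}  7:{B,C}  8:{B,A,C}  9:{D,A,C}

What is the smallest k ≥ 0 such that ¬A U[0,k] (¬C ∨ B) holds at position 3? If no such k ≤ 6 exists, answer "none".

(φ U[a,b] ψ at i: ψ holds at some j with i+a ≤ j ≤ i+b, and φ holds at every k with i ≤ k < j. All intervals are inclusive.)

2

Need earliest j ≥ 3 with (¬C ∨ B), and ¬A at every k in [3,j-1].
  j=3: rhs fails.
  j=4: rhs fails.
  j=5: rhs holds; lhs holds on [3,4]. k = 2.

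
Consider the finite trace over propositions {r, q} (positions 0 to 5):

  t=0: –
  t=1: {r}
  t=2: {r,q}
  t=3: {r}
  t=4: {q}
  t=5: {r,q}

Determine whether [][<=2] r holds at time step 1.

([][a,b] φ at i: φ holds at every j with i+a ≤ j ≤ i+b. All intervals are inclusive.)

Check r at every j in [1,3]:
  j=1: true
  j=2: true
  j=3: true
All positions satisfy it → formula holds.

True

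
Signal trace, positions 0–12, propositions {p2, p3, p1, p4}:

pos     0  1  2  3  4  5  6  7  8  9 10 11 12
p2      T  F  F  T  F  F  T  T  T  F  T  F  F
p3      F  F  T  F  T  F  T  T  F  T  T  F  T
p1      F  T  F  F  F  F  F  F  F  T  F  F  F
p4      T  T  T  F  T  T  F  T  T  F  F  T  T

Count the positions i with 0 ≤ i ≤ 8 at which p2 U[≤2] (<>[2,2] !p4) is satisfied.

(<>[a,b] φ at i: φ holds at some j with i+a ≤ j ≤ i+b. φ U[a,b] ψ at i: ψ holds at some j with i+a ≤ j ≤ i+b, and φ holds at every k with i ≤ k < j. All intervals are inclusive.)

Evaluate at each i in [0,8]:
  i=0: ✓ (rhs at j=1; lhs holds on [0,0])
  i=1: ✓ (rhs at j=1)
  i=2: ✗ (lhs fails at k=2 before rhs at j=4)
  i=3: ✓ (rhs at j=4; lhs holds on [3,3])
  i=4: ✓ (rhs at j=4)
  i=5: ✗ (lhs fails at k=5 before rhs at j=7)
  i=6: ✓ (rhs at j=7; lhs holds on [6,6])
  i=7: ✓ (rhs at j=7)
  i=8: ✓ (rhs at j=8)
Positions where it holds: {0, 1, 3, 4, 6, 7, 8} → 7.

7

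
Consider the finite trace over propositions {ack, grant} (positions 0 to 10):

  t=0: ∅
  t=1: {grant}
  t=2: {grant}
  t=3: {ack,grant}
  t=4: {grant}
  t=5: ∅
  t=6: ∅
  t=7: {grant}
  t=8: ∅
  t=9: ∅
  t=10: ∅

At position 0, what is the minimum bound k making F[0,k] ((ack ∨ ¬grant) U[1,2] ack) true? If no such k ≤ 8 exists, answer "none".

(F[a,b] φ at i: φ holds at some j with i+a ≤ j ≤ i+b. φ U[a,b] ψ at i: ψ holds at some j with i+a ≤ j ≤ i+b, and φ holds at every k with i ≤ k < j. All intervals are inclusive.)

none

Scan j = 0,1,… for ((ack ∨ ¬grant) U[1,2] ack):
  j=0: fails
  j=1: fails
  j=2: fails
  j=3: fails
  j=4: fails
  j=5: fails
  j=6: fails
  j=7: fails
  j=8: fails
No j in [0,8] satisfies it → none.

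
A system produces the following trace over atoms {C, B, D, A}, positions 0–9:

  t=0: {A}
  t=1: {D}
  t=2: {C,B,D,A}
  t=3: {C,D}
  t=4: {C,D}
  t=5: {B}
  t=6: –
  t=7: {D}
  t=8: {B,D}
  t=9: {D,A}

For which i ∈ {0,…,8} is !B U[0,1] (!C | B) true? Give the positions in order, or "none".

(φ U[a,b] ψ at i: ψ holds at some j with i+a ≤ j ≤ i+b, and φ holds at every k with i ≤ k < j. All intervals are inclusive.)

0, 1, 2, 4, 5, 6, 7, 8

Evaluate at each i in [0,8]:
  i=0: ✓ (rhs at j=0)
  i=1: ✓ (rhs at j=1)
  i=2: ✓ (rhs at j=2)
  i=3: ✗ (no rhs in [3,4])
  i=4: ✓ (rhs at j=5; lhs holds on [4,4])
  i=5: ✓ (rhs at j=5)
  i=6: ✓ (rhs at j=6)
  i=7: ✓ (rhs at j=7)
  i=8: ✓ (rhs at j=8)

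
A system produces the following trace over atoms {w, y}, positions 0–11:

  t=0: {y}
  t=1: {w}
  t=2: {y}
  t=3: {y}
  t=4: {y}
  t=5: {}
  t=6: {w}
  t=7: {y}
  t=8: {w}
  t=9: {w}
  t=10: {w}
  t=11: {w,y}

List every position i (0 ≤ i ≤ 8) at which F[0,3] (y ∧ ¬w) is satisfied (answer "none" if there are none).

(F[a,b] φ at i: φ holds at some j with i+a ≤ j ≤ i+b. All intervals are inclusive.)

0, 1, 2, 3, 4, 5, 6, 7

Evaluate at each i in [0,8]:
  i=0: ✓ (witness j=0)
  i=1: ✓ (witness j=2)
  i=2: ✓ (witness j=2)
  i=3: ✓ (witness j=3)
  i=4: ✓ (witness j=4)
  i=5: ✓ (witness j=7)
  i=6: ✓ (witness j=7)
  i=7: ✓ (witness j=7)
  i=8: ✗ (none in [8,11])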